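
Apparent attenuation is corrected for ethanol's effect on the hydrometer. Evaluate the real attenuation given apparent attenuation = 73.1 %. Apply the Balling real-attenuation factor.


RA = AA · 0.8192
RA = 73.1 · 0.8192

59.8835 %


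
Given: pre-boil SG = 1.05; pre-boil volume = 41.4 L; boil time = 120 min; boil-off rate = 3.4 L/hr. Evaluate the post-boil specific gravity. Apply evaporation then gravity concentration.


V_post = V_pre − rate·(t/60);  SG_post = 1 + (SG_pre−1)·V_pre/V_post
V_post = 41.4 − 3.4·(120/60) = 34.6000
SG_post = 1 + (1.05 − 1)·41.4/34.6000

1.0598


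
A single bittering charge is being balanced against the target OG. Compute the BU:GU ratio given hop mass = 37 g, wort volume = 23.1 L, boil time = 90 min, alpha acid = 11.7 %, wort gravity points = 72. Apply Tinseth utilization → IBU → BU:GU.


U = 1.65·0.000125^(GP/1000)·(1−e^(−0.04t))/4.15;  IBU = (α/100)·m·U·1000/V;  BU:GU = IBU/GP
U = 1.65·0.000125^(72/1000)·(1−e^(−0.04·90))/4.15 = 0.2025
IBU = (11.7/100)·37·0.2025·1000/23.1 = 37.9452
BU:GU = 37.9452/72

0.5270


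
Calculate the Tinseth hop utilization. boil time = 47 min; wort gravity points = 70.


U = 1.65·0.000125^(GP/1000) · (1 − e^(−0.04·t))/4.15
bigness = 1.65·0.000125^(70/1000) = 0.8796
boil_factor = (1 − e^(−0.04·47))/4.15 = 0.2042
U = 0.8796 · 0.2042

0.1796


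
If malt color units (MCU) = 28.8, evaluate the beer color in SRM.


SRM = 1.4922 · MCU^0.6859
SRM = 1.4922 · 28.8^0.6859

14.9563 SRM


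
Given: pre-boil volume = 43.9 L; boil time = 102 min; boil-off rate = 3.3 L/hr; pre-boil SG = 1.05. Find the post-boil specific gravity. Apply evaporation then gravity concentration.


V_post = V_pre − rate·(t/60);  SG_post = 1 + (SG_pre−1)·V_pre/V_post
V_post = 43.9 − 3.3·(102/60) = 38.2900
SG_post = 1 + (1.05 − 1)·43.9/38.2900

1.0573


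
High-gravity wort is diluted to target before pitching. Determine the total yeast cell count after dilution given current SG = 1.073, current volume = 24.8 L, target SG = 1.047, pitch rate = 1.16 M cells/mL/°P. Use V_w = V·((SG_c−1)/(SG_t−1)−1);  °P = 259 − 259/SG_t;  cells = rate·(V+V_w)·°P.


V_w = 24.8·((1.073−1)/(1.047−1)−1) = 13.7191
V_final = 24.8 + 13.7191 = 38.5191
°P = 259 − 259/1.047 = 11.6266
cells = 1.16·38.5191·11.6266

519.5001 billion cells


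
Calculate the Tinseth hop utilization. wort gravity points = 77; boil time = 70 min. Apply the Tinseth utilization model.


U = 1.65·0.000125^(GP/1000) · (1 − e^(−0.04·t))/4.15
bigness = 1.65·0.000125^(77/1000) = 0.8259
boil_factor = (1 − e^(−0.04·70))/4.15 = 0.2263
U = 0.8259 · 0.2263

0.1869


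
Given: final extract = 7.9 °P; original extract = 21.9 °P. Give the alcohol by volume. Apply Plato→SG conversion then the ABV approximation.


SG = 259/(259 − P);  ABV = (OG − FG)·131.25
OG = 259/(259 − 21.9) = 1.0924
FG = 259/(259 − 7.9) = 1.0315
ABV = (1.0924 − 1.0315)·131.25

7.9937 % ABV


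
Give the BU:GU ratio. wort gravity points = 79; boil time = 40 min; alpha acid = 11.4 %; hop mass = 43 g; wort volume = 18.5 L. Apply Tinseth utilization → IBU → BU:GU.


U = 1.65·0.000125^(GP/1000)·(1−e^(−0.04t))/4.15;  IBU = (α/100)·m·U·1000/V;  BU:GU = IBU/GP
U = 1.65·0.000125^(79/1000)·(1−e^(−0.04·40))/4.15 = 0.1560
IBU = (11.4/100)·43·0.1560·1000/18.5 = 41.3383
BU:GU = 41.3383/79

0.5233


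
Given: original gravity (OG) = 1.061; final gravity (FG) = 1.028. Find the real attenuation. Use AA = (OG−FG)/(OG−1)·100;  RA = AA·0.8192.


AA = (1.061 − 1.028)/(1.061 − 1)·100 = 54.0984
RA = 54.0984·0.8192

44.3174 %


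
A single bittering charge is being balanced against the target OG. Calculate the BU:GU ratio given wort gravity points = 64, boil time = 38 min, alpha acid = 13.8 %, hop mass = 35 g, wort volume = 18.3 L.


U = 1.65·0.000125^(GP/1000)·(1−e^(−0.04t))/4.15;  IBU = (α/100)·m·U·1000/V;  BU:GU = IBU/GP
U = 1.65·0.000125^(64/1000)·(1−e^(−0.04·38))/4.15 = 0.1748
IBU = (13.8/100)·35·0.1748·1000/18.3 = 46.1260
BU:GU = 46.1260/64

0.7207


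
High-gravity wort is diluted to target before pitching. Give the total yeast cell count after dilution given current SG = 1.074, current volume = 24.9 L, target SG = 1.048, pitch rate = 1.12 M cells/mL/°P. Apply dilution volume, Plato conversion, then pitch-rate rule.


V_w = V·((SG_c−1)/(SG_t−1)−1);  °P = 259 − 259/SG_t;  cells = rate·(V+V_w)·°P
V_w = 24.9·((1.074−1)/(1.048−1)−1) = 13.4875
V_final = 24.9 + 13.4875 = 38.3875
°P = 259 − 259/1.048 = 11.8626
cells = 1.12·38.3875·11.8626

510.0204 billion cells


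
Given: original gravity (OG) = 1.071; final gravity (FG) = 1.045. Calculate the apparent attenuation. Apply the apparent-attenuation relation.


AA = (OG − FG)/(OG − 1) · 100
AA = (1.071 − 1.045)/(1.071 − 1) · 100

36.6197 %


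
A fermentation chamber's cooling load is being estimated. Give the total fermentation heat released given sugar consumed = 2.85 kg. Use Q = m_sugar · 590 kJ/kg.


Q = 2.85 · 590

1681.5000 kJ


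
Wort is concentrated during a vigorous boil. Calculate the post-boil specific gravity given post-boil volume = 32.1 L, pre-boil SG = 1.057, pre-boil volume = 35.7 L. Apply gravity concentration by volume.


SG_post = 1 + (SG_pre − 1)·V_pre/V_post
pts_pre = (1.057 − 1)·1000 = 57.0000
pts_post = 57.0000·35.7/32.1 = 63.3925
SG_post = 1 + 63.3925/1000

1.0634


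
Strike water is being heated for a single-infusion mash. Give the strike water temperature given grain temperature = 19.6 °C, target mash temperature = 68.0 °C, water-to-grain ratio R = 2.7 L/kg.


T_strike = (0.41/R)·(T_mash − T_grain) + T_mash
T_strike = (0.41/2.7)·(68.0 − 19.6) + 68.0

75.3496 °C


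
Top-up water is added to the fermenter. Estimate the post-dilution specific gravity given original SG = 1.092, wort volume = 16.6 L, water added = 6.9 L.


SG_new = 1 + (SG_old − 1)·V_old/(V_old + V_water)
pts = (1.092 − 1)·1000·16.6/(16.6 + 6.9) = 64.9872
SG_new = 1 + 64.9872/1000

1.0650


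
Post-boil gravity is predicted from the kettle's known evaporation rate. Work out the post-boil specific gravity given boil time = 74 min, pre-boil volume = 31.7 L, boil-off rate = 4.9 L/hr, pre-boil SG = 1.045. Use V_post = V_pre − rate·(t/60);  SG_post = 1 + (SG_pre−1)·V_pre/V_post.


V_post = 31.7 − 4.9·(74/60) = 25.6567
SG_post = 1 + (1.045 − 1)·31.7/25.6567

1.0556


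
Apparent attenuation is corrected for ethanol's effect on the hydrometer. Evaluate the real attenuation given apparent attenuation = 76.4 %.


RA = AA · 0.8192
RA = 76.4 · 0.8192

62.5869 %


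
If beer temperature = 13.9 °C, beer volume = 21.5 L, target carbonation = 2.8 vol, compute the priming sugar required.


residual = 14.695·(0.01821 + 0.09011·e^(−0.04·T));  sugar = (target − residual)·4.0·V
residual = 14.695·(0.01821 + 0.09011·e^(−0.04·13.9)) = 1.0270
sugar = (2.8 − 1.0270)·4.0·21.5

152.4777 g


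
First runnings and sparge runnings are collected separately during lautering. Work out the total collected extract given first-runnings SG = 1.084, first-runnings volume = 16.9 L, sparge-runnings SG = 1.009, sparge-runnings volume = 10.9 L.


total = Σ (SG_i − 1)·1000·V_i
first = (1.084 − 1)·1000·16.9 = 1419.6000
sparge = (1.009 − 1)·1000·10.9 = 98.1000
total = 1419.6000 + 98.1000

1517.7000 gravity·L


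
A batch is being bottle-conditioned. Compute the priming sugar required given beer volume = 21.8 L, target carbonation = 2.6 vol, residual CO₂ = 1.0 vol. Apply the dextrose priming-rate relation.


sugar = (target − residual)·4.0·V
sugar = (2.6 − 1.0)·4.0·21.8

139.5200 g


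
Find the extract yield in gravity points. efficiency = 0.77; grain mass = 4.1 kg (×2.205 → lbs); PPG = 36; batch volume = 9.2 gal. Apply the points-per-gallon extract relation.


points = lbs × PPG × eff / vol
lbs = 4.1 × 2.205 = 9.0405
points = 9.0405 × 36 × 0.77 / 9.2

27.2394 points


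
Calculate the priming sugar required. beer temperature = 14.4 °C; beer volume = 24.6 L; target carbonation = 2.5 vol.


residual = 14.695·(0.01821 + 0.09011·e^(−0.04·T));  sugar = (target − residual)·4.0·V
residual = 14.695·(0.01821 + 0.09011·e^(−0.04·14.4)) = 1.0120
sugar = (2.5 − 1.0120)·4.0·24.6

146.4225 g


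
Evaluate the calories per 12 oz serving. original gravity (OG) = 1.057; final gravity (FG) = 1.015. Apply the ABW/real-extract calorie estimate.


ABW = (OG−FG)·131.25·0.79/FG;  °P = 259 − 259/SG (for OG→OE and FG→AE);  RE = 0.1808·OE + 0.8192·AE;  Cal = (6.9·ABW + 4·(RE−0.1))·FG·3.55
ABW = (1.057 − 1.015)·131.25·0.79/1.015 = 4.2905
OE = 259 − 259/1.057 = 13.9669 °P
AE = 259 − 259/1.015 = 3.8276 °P
RE = 0.1808·13.9669 + 0.8192·3.8276 = 5.6608 °P
Cal = (6.9·4.2905 + 4·(5.6608−0.1))·1.015·3.55

186.8201 kcal


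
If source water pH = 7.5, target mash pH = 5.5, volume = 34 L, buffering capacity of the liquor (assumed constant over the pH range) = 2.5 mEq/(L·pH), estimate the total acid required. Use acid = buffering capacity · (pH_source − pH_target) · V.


acid = 2.5 · (7.5 − 5.5) · 34

170.0000 mEq


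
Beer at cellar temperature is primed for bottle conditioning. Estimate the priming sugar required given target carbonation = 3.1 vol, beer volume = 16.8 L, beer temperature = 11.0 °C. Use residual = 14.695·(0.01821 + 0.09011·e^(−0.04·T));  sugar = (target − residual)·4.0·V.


residual = 14.695·(0.01821 + 0.09011·e^(−0.04·11.0)) = 1.1204
sugar = (3.1 − 1.1204)·4.0·16.8

133.0286 g


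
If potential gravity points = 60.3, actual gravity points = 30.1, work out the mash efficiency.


efficiency = actual / potential × 100
efficiency = 30.1 / 60.3 × 100

49.9171 %


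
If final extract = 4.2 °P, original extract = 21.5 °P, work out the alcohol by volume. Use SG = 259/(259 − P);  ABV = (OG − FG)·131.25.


OG = 259/(259 − 21.5) = 1.0905
FG = 259/(259 − 4.2) = 1.0165
ABV = (1.0905 − 1.0165)·131.25

9.7181 % ABV


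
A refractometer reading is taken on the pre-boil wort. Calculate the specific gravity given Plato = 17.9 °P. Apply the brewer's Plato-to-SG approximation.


SG = 259/(259 − P)
SG = 259/(259 − 17.9)

1.0742


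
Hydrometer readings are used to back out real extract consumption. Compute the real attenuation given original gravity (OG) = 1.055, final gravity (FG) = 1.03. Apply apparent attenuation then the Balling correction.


AA = (OG−FG)/(OG−1)·100;  RA = AA·0.8192
AA = (1.055 − 1.03)/(1.055 − 1)·100 = 45.4545
RA = 45.4545·0.8192

37.2364 %


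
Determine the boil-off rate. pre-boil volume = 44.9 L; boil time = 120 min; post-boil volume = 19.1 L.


rate = (V_pre − V_post) / (t_min/60)
rate = (44.9 − 19.1) / (120/60)

12.9000 L/hr


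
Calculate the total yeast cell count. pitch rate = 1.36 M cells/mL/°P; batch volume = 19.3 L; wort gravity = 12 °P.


cells (billions) = rate · V_L · °P
cells = 1.36 · 19.3 · 12

314.9760 billion cells


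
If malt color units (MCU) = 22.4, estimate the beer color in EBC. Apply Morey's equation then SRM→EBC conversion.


SRM = 1.4922·MCU^0.6859;  EBC = SRM·1.97
SRM = 1.4922·22.4^0.6859 = 12.5882
EBC = 12.5882·1.97

24.7987 EBC


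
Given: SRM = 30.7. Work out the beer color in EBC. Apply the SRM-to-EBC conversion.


EBC = SRM · 1.97
EBC = 30.7 · 1.97

60.4790 EBC


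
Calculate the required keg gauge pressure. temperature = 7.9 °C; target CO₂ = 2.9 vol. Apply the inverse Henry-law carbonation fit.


psi = vols/(0.01821 + 0.09011·e^(−0.04·T)) − 14.695
psi = 2.9/(0.01821 + 0.09011·e^(−0.04·7.9)) − 14.695

19.8677 psi


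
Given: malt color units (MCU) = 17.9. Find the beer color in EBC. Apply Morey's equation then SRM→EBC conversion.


SRM = 1.4922·MCU^0.6859;  EBC = SRM·1.97
SRM = 1.4922·17.9^0.6859 = 10.7934
EBC = 10.7934·1.97

21.2630 EBC


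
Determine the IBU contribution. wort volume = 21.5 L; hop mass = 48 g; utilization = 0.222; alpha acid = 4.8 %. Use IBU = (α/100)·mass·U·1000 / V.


IBU = (4.8/100)·48·0.222·1000 / 21.5

23.7901 IBU


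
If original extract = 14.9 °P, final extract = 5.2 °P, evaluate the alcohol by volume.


SG = 259/(259 − P);  ABV = (OG − FG)·131.25
OG = 259/(259 − 14.9) = 1.0610
FG = 259/(259 − 5.2) = 1.0205
ABV = (1.0610 − 1.0205)·131.25

5.3224 % ABV


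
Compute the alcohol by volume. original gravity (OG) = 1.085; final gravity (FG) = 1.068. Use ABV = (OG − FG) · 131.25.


ABV = (1.085 − 1.068) · 131.25

2.2312 % ABV


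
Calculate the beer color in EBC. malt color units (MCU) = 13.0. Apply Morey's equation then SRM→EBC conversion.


SRM = 1.4922·MCU^0.6859;  EBC = SRM·1.97
SRM = 1.4922·13.0^0.6859 = 8.6672
EBC = 8.6672·1.97

17.0745 EBC


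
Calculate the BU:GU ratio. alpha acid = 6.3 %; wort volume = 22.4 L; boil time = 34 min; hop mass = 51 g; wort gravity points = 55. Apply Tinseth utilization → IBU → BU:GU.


U = 1.65·0.000125^(GP/1000)·(1−e^(−0.04t))/4.15;  IBU = (α/100)·m·U·1000/V;  BU:GU = IBU/GP
U = 1.65·0.000125^(55/1000)·(1−e^(−0.04·34))/4.15 = 0.1803
IBU = (6.3/100)·51·0.1803·1000/22.4 = 25.8592
BU:GU = 25.8592/55

0.4702


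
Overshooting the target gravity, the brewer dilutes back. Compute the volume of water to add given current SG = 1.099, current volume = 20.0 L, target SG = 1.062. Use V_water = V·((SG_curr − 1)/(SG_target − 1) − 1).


V_water = 20.0·((1.099 − 1)/(1.062 − 1) − 1)

11.9355 L


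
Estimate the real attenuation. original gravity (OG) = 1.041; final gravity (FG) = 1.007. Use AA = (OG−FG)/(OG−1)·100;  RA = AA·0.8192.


AA = (1.041 − 1.007)/(1.041 − 1)·100 = 82.9268
RA = 82.9268·0.8192

67.9337 %


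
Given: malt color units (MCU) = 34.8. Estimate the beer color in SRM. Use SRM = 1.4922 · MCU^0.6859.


SRM = 1.4922 · 34.8^0.6859

17.0293 SRM


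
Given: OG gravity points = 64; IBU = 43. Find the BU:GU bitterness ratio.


BU:GU = IBU / OG_points
BU:GU = 43 / 64

0.6719


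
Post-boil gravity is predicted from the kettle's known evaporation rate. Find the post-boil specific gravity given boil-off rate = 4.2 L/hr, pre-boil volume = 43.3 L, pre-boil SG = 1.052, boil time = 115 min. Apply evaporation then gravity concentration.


V_post = V_pre − rate·(t/60);  SG_post = 1 + (SG_pre−1)·V_pre/V_post
V_post = 43.3 − 4.2·(115/60) = 35.2500
SG_post = 1 + (1.052 − 1)·43.3/35.2500

1.0639


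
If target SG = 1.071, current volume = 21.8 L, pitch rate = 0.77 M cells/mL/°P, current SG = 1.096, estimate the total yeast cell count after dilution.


V_w = V·((SG_c−1)/(SG_t−1)−1);  °P = 259 − 259/SG_t;  cells = rate·(V+V_w)·°P
V_w = 21.8·((1.096−1)/(1.071−1)−1) = 7.6761
V_final = 21.8 + 7.6761 = 29.4761
°P = 259 − 259/1.071 = 17.1699
cells = 0.77·29.4761·17.1699

389.6985 billion cells


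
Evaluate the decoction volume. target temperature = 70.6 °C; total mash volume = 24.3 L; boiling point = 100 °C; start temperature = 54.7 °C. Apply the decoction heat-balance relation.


V_dec = V_total·(T_target − T_start)/(T_boil − T_start)
V_dec = 24.3·(70.6 − 54.7)/(100 − 54.7)

8.5291 L


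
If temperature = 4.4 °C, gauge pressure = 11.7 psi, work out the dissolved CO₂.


vols = (P + 14.695)·(0.01821 + 0.09011·e^(−0.04·T))
vols = (11.7 + 14.695)·(0.01821 + 0.09011·e^(−0.04·4.4))

2.4753 volumes


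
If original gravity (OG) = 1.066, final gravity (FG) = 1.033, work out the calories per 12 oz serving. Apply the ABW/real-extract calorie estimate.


ABW = (OG−FG)·131.25·0.79/FG;  °P = 259 − 259/SG (for OG→OE and FG→AE);  RE = 0.1808·OE + 0.8192·AE;  Cal = (6.9·ABW + 4·(RE−0.1))·FG·3.55
ABW = (1.066 − 1.033)·131.25·0.79/1.033 = 3.3124
OE = 259 − 259/1.066 = 16.0356 °P
AE = 259 − 259/1.033 = 8.2740 °P
RE = 0.1808·16.0356 + 0.8192·8.2740 = 9.6773 °P
Cal = (6.9·3.3124 + 4·(9.6773−0.1))·1.033·3.55

224.2994 kcal


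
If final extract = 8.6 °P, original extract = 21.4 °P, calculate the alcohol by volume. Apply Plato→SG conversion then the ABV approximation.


SG = 259/(259 − P);  ABV = (OG − FG)·131.25
OG = 259/(259 − 21.4) = 1.0901
FG = 259/(259 − 8.6) = 1.0343
ABV = (1.0901 − 1.0343)·131.25

7.3136 % ABV


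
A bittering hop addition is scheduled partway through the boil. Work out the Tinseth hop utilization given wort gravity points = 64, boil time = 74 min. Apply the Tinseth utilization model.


U = 1.65·0.000125^(GP/1000) · (1 − e^(−0.04·t))/4.15
bigness = 1.65·0.000125^(64/1000) = 0.9283
boil_factor = (1 − e^(−0.04·74))/4.15 = 0.2285
U = 0.9283 · 0.2285

0.2121


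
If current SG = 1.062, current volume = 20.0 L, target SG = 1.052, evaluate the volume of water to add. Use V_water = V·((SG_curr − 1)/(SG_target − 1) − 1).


V_water = 20.0·((1.062 − 1)/(1.052 − 1) − 1)

3.8462 L


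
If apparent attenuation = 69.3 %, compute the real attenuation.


RA = AA · 0.8192
RA = 69.3 · 0.8192

56.7706 %


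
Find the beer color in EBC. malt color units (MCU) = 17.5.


SRM = 1.4922·MCU^0.6859;  EBC = SRM·1.97
SRM = 1.4922·17.5^0.6859 = 10.6274
EBC = 10.6274·1.97

20.9360 EBC


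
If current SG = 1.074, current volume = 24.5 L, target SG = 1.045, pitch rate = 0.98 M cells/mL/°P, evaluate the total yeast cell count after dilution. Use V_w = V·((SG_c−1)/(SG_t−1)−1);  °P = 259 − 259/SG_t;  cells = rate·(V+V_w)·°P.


V_w = 24.5·((1.074−1)/(1.045−1)−1) = 15.7889
V_final = 24.5 + 15.7889 = 40.2889
°P = 259 − 259/1.045 = 11.1531
cells = 0.98·40.2889·11.1531

440.3595 billion cells


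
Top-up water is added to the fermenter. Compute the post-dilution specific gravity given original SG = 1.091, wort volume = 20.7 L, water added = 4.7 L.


SG_new = 1 + (SG_old − 1)·V_old/(V_old + V_water)
pts = (1.091 − 1)·1000·20.7/(20.7 + 4.7) = 74.1614
SG_new = 1 + 74.1614/1000

1.0742


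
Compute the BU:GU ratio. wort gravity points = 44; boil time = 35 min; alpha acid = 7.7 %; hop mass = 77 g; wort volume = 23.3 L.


U = 1.65·0.000125^(GP/1000)·(1−e^(−0.04t))/4.15;  IBU = (α/100)·m·U·1000/V;  BU:GU = IBU/GP
U = 1.65·0.000125^(44/1000)·(1−e^(−0.04·35))/4.15 = 0.2017
IBU = (7.7/100)·77·0.2017·1000/23.3 = 51.3278
BU:GU = 51.3278/44

1.1665


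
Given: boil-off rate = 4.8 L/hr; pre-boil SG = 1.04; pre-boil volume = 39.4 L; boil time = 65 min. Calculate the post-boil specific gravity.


V_post = V_pre − rate·(t/60);  SG_post = 1 + (SG_pre−1)·V_pre/V_post
V_post = 39.4 − 4.8·(65/60) = 34.2000
SG_post = 1 + (1.04 − 1)·39.4/34.2000

1.0461


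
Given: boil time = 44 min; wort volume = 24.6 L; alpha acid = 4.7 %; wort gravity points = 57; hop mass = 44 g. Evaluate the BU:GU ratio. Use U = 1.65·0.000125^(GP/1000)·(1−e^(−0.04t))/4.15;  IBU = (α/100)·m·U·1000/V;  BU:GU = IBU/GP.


U = 1.65·0.000125^(57/1000)·(1−e^(−0.04·44))/4.15 = 0.1972
IBU = (4.7/100)·44·0.1972·1000/24.6 = 16.5799
BU:GU = 16.5799/57

0.2909


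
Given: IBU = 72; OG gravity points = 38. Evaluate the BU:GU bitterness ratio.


BU:GU = IBU / OG_points
BU:GU = 72 / 38

1.8947


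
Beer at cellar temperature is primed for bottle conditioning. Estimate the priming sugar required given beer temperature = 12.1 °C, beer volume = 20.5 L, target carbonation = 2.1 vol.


residual = 14.695·(0.01821 + 0.09011·e^(−0.04·T));  sugar = (target − residual)·4.0·V
residual = 14.695·(0.01821 + 0.09011·e^(−0.04·12.1)) = 1.0837
sugar = (2.1 − 1.0837)·4.0·20.5

83.3368 g


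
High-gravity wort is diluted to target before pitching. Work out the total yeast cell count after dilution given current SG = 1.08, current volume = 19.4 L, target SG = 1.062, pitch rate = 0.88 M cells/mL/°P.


V_w = V·((SG_c−1)/(SG_t−1)−1);  °P = 259 − 259/SG_t;  cells = rate·(V+V_w)·°P
V_w = 19.4·((1.08−1)/(1.062−1)−1) = 5.6323
V_final = 19.4 + 5.6323 = 25.0323
°P = 259 − 259/1.062 = 15.1205
cells = 0.88·25.0323·15.1205

333.0808 billion cells


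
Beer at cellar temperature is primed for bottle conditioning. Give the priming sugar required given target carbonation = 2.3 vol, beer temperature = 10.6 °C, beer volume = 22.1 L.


residual = 14.695·(0.01821 + 0.09011·e^(−0.04·T));  sugar = (target − residual)·4.0·V
residual = 14.695·(0.01821 + 0.09011·e^(−0.04·10.6)) = 1.1342
sugar = (2.3 − 1.1342)·4.0·22.1

103.0601 g


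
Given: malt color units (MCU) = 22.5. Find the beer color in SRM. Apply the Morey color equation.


SRM = 1.4922 · MCU^0.6859
SRM = 1.4922 · 22.5^0.6859

12.6267 SRM


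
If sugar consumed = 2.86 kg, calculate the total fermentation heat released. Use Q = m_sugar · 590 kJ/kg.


Q = 2.86 · 590

1687.4000 kJ


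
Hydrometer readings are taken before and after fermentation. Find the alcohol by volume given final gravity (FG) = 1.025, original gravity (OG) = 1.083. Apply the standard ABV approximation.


ABV = (OG − FG) · 131.25
ABV = (1.083 − 1.025) · 131.25

7.6125 % ABV


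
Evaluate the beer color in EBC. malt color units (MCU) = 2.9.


SRM = 1.4922·MCU^0.6859;  EBC = SRM·1.97
SRM = 1.4922·2.9^0.6859 = 3.0973
EBC = 3.0973·1.97

6.1017 EBC


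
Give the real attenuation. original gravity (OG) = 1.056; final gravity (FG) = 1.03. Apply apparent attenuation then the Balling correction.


AA = (OG−FG)/(OG−1)·100;  RA = AA·0.8192
AA = (1.056 − 1.03)/(1.056 − 1)·100 = 46.4286
RA = 46.4286·0.8192

38.0343 %


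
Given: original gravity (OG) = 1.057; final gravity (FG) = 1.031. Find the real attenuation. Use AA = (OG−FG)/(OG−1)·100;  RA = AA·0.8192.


AA = (1.057 − 1.031)/(1.057 − 1)·100 = 45.6140
RA = 45.6140·0.8192

37.3670 %


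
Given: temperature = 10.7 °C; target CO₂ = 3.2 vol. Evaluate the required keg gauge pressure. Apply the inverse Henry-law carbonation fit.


psi = vols/(0.01821 + 0.09011·e^(−0.04·T)) − 14.695
psi = 3.2/(0.01821 + 0.09011·e^(−0.04·10.7)) − 14.695

26.8933 psi


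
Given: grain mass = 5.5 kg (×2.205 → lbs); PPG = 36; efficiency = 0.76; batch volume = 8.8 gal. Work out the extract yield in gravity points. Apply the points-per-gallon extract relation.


points = lbs × PPG × eff / vol
lbs = 5.5 × 2.205 = 12.1275
points = 12.1275 × 36 × 0.76 / 8.8

37.7055 points


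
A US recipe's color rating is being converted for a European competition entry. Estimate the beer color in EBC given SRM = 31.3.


EBC = SRM · 1.97
EBC = 31.3 · 1.97

61.6610 EBC


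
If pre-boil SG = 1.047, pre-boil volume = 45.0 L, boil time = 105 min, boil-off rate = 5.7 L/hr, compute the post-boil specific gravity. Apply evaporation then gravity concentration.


V_post = V_pre − rate·(t/60);  SG_post = 1 + (SG_pre−1)·V_pre/V_post
V_post = 45.0 − 5.7·(105/60) = 35.0250
SG_post = 1 + (1.047 − 1)·45.0/35.0250

1.0604


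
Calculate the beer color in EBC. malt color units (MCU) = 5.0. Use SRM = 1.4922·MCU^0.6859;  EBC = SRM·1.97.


SRM = 1.4922·5.0^0.6859 = 4.5004
EBC = 4.5004·1.97

8.8658 EBC


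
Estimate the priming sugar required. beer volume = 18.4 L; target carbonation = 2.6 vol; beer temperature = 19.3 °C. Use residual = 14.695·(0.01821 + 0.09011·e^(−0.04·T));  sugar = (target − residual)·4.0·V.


residual = 14.695·(0.01821 + 0.09011·e^(−0.04·19.3)) = 0.8795
sugar = (2.6 − 0.8795)·4.0·18.4

126.6305 g


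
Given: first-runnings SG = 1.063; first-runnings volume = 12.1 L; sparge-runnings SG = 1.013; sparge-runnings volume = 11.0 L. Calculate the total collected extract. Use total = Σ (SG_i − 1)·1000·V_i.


first = (1.063 − 1)·1000·12.1 = 762.3000
sparge = (1.013 − 1)·1000·11.0 = 143.0000
total = 762.3000 + 143.0000

905.3000 gravity·L


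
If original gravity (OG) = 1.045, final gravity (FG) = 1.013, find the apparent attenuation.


AA = (OG − FG)/(OG − 1) · 100
AA = (1.045 − 1.013)/(1.045 − 1) · 100

71.1111 %


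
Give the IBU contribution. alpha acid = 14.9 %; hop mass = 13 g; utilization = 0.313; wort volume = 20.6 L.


IBU = (α/100)·mass·U·1000 / V
IBU = (14.9/100)·13·0.313·1000 / 20.6

29.4311 IBU


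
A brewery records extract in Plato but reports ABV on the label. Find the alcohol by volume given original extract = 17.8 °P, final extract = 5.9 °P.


SG = 259/(259 − P);  ABV = (OG − FG)·131.25
OG = 259/(259 − 17.8) = 1.0738
FG = 259/(259 − 5.9) = 1.0233
ABV = (1.0738 − 1.0233)·131.25

6.6264 % ABV


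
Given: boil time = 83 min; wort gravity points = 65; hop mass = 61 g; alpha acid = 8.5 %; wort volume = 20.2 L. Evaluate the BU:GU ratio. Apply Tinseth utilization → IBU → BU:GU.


U = 1.65·0.000125^(GP/1000)·(1−e^(−0.04t))/4.15;  IBU = (α/100)·m·U·1000/V;  BU:GU = IBU/GP
U = 1.65·0.000125^(65/1000)·(1−e^(−0.04·83))/4.15 = 0.2137
IBU = (8.5/100)·61·0.2137·1000/20.2 = 54.8454
BU:GU = 54.8454/65

0.8438


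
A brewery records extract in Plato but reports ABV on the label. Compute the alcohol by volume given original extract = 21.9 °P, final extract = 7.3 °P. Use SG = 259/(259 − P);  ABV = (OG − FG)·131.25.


OG = 259/(259 − 21.9) = 1.0924
FG = 259/(259 − 7.3) = 1.0290
ABV = (1.0924 − 1.0290)·131.25

8.3164 % ABV


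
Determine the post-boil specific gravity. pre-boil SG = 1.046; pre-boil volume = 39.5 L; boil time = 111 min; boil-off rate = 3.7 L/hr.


V_post = V_pre − rate·(t/60);  SG_post = 1 + (SG_pre−1)·V_pre/V_post
V_post = 39.5 − 3.7·(111/60) = 32.6550
SG_post = 1 + (1.046 − 1)·39.5/32.6550

1.0556


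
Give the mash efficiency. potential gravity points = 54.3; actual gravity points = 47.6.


efficiency = actual / potential × 100
efficiency = 47.6 / 54.3 × 100

87.6611 %


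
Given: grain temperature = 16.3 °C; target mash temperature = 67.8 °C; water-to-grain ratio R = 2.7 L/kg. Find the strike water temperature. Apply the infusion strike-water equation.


T_strike = (0.41/R)·(T_mash − T_grain) + T_mash
T_strike = (0.41/2.7)·(67.8 − 16.3) + 67.8

75.6204 °C


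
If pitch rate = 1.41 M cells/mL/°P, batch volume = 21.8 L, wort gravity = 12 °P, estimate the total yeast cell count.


cells (billions) = rate · V_L · °P
cells = 1.41 · 21.8 · 12

368.8560 billion cells


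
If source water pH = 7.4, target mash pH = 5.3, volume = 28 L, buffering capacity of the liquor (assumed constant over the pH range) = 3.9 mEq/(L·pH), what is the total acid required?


acid = buffering capacity · (pH_source − pH_target) · V
acid = 3.9 · (7.4 − 5.3) · 28

229.3200 mEq


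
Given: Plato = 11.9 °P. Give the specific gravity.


SG = 259/(259 − P)
SG = 259/(259 − 11.9)

1.0482


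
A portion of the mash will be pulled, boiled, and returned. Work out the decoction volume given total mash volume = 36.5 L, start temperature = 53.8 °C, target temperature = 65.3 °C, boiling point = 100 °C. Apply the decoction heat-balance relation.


V_dec = V_total·(T_target − T_start)/(T_boil − T_start)
V_dec = 36.5·(65.3 − 53.8)/(100 − 53.8)

9.0855 L


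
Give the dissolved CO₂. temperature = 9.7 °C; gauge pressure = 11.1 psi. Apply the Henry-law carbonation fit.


vols = (P + 14.695)·(0.01821 + 0.09011·e^(−0.04·T))
vols = (11.1 + 14.695)·(0.01821 + 0.09011·e^(−0.04·9.7))

2.0466 volumes


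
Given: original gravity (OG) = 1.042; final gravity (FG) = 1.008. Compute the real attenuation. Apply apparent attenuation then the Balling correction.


AA = (OG−FG)/(OG−1)·100;  RA = AA·0.8192
AA = (1.042 − 1.008)/(1.042 − 1)·100 = 80.9524
RA = 80.9524·0.8192

66.3162 %


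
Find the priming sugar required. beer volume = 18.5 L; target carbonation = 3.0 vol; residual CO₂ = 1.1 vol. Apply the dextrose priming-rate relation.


sugar = (target − residual)·4.0·V
sugar = (3.0 − 1.1)·4.0·18.5

140.6000 g


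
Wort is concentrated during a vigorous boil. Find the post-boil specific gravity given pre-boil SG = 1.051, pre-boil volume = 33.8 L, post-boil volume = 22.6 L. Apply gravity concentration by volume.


SG_post = 1 + (SG_pre − 1)·V_pre/V_post
pts_pre = (1.051 − 1)·1000 = 51.0000
pts_post = 51.0000·33.8/22.6 = 76.2743
SG_post = 1 + 76.2743/1000

1.0763


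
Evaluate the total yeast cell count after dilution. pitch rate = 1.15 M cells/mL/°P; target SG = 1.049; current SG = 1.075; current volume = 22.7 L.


V_w = V·((SG_c−1)/(SG_t−1)−1);  °P = 259 − 259/SG_t;  cells = rate·(V+V_w)·°P
V_w = 22.7·((1.075−1)/(1.049−1)−1) = 12.0449
V_final = 22.7 + 12.0449 = 34.7449
°P = 259 − 259/1.049 = 12.0982
cells = 1.15·34.7449·12.0982

483.4029 billion cells


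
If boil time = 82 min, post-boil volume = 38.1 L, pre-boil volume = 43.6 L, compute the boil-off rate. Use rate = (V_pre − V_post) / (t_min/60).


rate = (43.6 − 38.1) / (82/60)

4.0244 L/hr


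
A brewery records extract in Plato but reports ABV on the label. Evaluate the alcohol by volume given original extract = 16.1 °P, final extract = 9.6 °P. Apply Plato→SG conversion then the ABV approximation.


SG = 259/(259 − P);  ABV = (OG − FG)·131.25
OG = 259/(259 − 16.1) = 1.0663
FG = 259/(259 − 9.6) = 1.0385
ABV = (1.0663 − 1.0385)·131.25

3.6474 % ABV


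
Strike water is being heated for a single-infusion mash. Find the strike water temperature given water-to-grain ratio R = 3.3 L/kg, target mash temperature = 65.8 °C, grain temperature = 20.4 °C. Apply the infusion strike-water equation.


T_strike = (0.41/R)·(T_mash − T_grain) + T_mash
T_strike = (0.41/3.3)·(65.8 − 20.4) + 65.8

71.4406 °C


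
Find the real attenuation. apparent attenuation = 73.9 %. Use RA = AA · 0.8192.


RA = 73.9 · 0.8192

60.5389 %


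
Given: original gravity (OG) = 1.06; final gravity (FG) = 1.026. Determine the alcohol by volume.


ABV = (OG − FG) · 131.25
ABV = (1.06 − 1.026) · 131.25

4.4625 % ABV


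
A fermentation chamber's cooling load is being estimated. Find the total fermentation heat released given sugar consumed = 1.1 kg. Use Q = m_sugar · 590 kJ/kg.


Q = 1.1 · 590

649.0000 kJ


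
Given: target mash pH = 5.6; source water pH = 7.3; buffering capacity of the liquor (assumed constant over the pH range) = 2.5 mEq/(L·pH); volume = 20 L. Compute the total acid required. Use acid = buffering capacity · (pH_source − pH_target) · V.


acid = 2.5 · (7.3 − 5.6) · 20

85.0000 mEq


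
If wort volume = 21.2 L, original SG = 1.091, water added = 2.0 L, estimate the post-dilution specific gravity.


SG_new = 1 + (SG_old − 1)·V_old/(V_old + V_water)
pts = (1.091 − 1)·1000·21.2/(21.2 + 2.0) = 83.1552
SG_new = 1 + 83.1552/1000

1.0832


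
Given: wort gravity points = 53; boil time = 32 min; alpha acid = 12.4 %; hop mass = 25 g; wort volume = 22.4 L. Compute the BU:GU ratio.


U = 1.65·0.000125^(GP/1000)·(1−e^(−0.04t))/4.15;  IBU = (α/100)·m·U·1000/V;  BU:GU = IBU/GP
U = 1.65·0.000125^(53/1000)·(1−e^(−0.04·32))/4.15 = 0.1783
IBU = (12.4/100)·25·0.1783·1000/22.4 = 24.6718
BU:GU = 24.6718/53

0.4655


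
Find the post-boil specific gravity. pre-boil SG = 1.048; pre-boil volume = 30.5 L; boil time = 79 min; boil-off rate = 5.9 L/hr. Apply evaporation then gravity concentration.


V_post = V_pre − rate·(t/60);  SG_post = 1 + (SG_pre−1)·V_pre/V_post
V_post = 30.5 − 5.9·(79/60) = 22.7317
SG_post = 1 + (1.048 − 1)·30.5/22.7317

1.0644


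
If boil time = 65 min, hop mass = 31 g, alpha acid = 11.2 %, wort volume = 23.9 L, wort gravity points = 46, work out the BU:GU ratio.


U = 1.65·0.000125^(GP/1000)·(1−e^(−0.04t))/4.15;  IBU = (α/100)·m·U·1000/V;  BU:GU = IBU/GP
U = 1.65·0.000125^(46/1000)·(1−e^(−0.04·65))/4.15 = 0.2434
IBU = (11.2/100)·31·0.2434·1000/23.9 = 35.3637
BU:GU = 35.3637/46

0.7688


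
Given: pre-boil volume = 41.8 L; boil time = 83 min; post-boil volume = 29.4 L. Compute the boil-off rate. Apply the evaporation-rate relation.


rate = (V_pre − V_post) / (t_min/60)
rate = (41.8 − 29.4) / (83/60)

8.9639 L/hr


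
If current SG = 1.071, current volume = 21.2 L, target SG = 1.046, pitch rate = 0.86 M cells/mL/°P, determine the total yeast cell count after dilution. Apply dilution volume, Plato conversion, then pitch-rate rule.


V_w = V·((SG_c−1)/(SG_t−1)−1);  °P = 259 − 259/SG_t;  cells = rate·(V+V_w)·°P
V_w = 21.2·((1.071−1)/(1.046−1)−1) = 11.5217
V_final = 21.2 + 11.5217 = 32.7217
°P = 259 − 259/1.046 = 11.3901
cells = 0.86·32.7217·11.3901

320.5241 billion cells


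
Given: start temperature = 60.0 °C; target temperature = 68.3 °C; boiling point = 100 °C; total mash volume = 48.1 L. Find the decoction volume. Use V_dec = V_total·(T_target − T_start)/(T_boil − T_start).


V_dec = 48.1·(68.3 − 60.0)/(100 − 60.0)

9.9807 L


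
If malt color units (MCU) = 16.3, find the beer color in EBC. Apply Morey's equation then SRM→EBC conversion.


SRM = 1.4922·MCU^0.6859;  EBC = SRM·1.97
SRM = 1.4922·16.3^0.6859 = 10.1220
EBC = 10.1220·1.97

19.9403 EBC


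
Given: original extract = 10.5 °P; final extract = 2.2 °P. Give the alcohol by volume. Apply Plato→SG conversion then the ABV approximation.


SG = 259/(259 − P);  ABV = (OG − FG)·131.25
OG = 259/(259 − 10.5) = 1.0423
FG = 259/(259 − 2.2) = 1.0086
ABV = (1.0423 − 1.0086)·131.25

4.4214 % ABV


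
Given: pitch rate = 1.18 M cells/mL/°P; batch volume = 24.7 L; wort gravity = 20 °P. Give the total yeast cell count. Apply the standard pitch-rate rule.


cells (billions) = rate · V_L · °P
cells = 1.18 · 24.7 · 20

582.9200 billion cells


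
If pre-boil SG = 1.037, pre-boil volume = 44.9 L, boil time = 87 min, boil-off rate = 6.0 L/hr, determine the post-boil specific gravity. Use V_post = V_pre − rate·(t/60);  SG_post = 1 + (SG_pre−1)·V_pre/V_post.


V_post = 44.9 − 6.0·(87/60) = 36.2000
SG_post = 1 + (1.037 − 1)·44.9/36.2000

1.0459


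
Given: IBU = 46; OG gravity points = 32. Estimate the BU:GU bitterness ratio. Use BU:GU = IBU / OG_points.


BU:GU = 46 / 32

1.4375


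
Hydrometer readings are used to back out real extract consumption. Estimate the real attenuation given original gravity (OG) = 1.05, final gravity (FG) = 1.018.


AA = (OG−FG)/(OG−1)·100;  RA = AA·0.8192
AA = (1.05 − 1.018)/(1.05 − 1)·100 = 64.0000
RA = 64.0000·0.8192

52.4288 %


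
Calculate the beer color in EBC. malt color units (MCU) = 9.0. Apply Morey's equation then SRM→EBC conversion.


SRM = 1.4922·MCU^0.6859;  EBC = SRM·1.97
SRM = 1.4922·9.0^0.6859 = 6.7351
EBC = 6.7351·1.97

13.2681 EBC


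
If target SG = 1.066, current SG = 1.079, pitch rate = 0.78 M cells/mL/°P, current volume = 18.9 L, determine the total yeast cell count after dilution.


V_w = V·((SG_c−1)/(SG_t−1)−1);  °P = 259 − 259/SG_t;  cells = rate·(V+V_w)·°P
V_w = 18.9·((1.079−1)/(1.066−1)−1) = 3.7227
V_final = 18.9 + 3.7227 = 22.6227
°P = 259 − 259/1.066 = 16.0356
cells = 0.78·22.6227·16.0356

282.9607 billion cells


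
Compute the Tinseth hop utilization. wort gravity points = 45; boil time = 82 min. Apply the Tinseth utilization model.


U = 1.65·0.000125^(GP/1000) · (1 − e^(−0.04·t))/4.15
bigness = 1.65·0.000125^(45/1000) = 1.1011
boil_factor = (1 − e^(−0.04·82))/4.15 = 0.2319
U = 1.1011 · 0.2319

0.2554


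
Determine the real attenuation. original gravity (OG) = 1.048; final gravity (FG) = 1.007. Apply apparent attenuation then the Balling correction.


AA = (OG−FG)/(OG−1)·100;  RA = AA·0.8192
AA = (1.048 − 1.007)/(1.048 − 1)·100 = 85.4167
RA = 85.4167·0.8192

69.9733 %


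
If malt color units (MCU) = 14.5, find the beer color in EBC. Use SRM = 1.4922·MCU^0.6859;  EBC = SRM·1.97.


SRM = 1.4922·14.5^0.6859 = 9.3413
EBC = 9.3413·1.97

18.4024 EBC


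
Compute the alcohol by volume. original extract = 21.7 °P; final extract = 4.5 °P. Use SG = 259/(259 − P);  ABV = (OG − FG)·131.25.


OG = 259/(259 − 21.7) = 1.0914
FG = 259/(259 − 4.5) = 1.0177
ABV = (1.0914 − 1.0177)·131.25

9.6815 % ABV


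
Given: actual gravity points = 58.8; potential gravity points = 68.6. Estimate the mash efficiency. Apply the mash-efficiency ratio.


efficiency = actual / potential × 100
efficiency = 58.8 / 68.6 × 100

85.7143 %


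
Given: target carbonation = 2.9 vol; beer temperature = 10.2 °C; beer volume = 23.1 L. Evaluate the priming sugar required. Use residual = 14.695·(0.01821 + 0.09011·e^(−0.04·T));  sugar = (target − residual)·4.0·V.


residual = 14.695·(0.01821 + 0.09011·e^(−0.04·10.2)) = 1.1481
sugar = (2.9 − 1.1481)·4.0·23.1

161.8720 g


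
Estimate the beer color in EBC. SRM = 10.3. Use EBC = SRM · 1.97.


EBC = 10.3 · 1.97

20.2910 EBC


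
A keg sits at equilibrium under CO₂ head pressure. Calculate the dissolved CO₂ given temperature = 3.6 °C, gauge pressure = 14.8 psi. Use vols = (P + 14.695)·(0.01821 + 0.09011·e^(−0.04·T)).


vols = (14.8 + 14.695)·(0.01821 + 0.09011·e^(−0.04·3.6))

2.8385 volumes


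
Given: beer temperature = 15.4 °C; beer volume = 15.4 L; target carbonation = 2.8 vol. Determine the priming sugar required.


residual = 14.695·(0.01821 + 0.09011·e^(−0.04·T));  sugar = (target − residual)·4.0·V
residual = 14.695·(0.01821 + 0.09011·e^(−0.04·15.4)) = 0.9828
sugar = (2.8 − 0.9828)·4.0·15.4

111.9408 g


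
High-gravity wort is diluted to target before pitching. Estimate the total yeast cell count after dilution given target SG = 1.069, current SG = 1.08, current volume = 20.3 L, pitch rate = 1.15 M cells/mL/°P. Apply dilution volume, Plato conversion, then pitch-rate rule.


V_w = V·((SG_c−1)/(SG_t−1)−1);  °P = 259 − 259/SG_t;  cells = rate·(V+V_w)·°P
V_w = 20.3·((1.08−1)/(1.069−1)−1) = 3.2362
V_final = 20.3 + 3.2362 = 23.5362
°P = 259 − 259/1.069 = 16.7175
cells = 1.15·23.5362·16.7175

452.4868 billion cells


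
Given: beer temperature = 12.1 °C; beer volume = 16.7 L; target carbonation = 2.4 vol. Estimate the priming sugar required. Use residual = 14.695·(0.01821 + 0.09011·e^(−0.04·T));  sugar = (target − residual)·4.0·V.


residual = 14.695·(0.01821 + 0.09011·e^(−0.04·12.1)) = 1.0837
sugar = (2.4 − 1.0837)·4.0·16.7

87.9290 g


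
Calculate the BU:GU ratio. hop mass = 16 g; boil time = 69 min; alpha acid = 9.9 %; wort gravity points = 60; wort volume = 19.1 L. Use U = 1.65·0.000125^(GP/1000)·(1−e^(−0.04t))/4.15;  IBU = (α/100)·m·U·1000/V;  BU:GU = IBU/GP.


U = 1.65·0.000125^(60/1000)·(1−e^(−0.04·69))/4.15 = 0.2172
IBU = (9.9/100)·16·0.2172·1000/19.1 = 18.0126
BU:GU = 18.0126/60

0.3002


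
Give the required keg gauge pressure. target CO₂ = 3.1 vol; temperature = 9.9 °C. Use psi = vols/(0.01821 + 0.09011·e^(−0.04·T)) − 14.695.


psi = 3.1/(0.01821 + 0.09011·e^(−0.04·9.9)) − 14.695

24.6178 psi


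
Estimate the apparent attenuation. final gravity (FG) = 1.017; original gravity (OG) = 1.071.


AA = (OG − FG)/(OG − 1) · 100
AA = (1.071 − 1.017)/(1.071 − 1) · 100

76.0563 %


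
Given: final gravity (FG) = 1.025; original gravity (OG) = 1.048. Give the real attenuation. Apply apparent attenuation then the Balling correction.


AA = (OG−FG)/(OG−1)·100;  RA = AA·0.8192
AA = (1.048 − 1.025)/(1.048 − 1)·100 = 47.9167
RA = 47.9167·0.8192

39.2533 %
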